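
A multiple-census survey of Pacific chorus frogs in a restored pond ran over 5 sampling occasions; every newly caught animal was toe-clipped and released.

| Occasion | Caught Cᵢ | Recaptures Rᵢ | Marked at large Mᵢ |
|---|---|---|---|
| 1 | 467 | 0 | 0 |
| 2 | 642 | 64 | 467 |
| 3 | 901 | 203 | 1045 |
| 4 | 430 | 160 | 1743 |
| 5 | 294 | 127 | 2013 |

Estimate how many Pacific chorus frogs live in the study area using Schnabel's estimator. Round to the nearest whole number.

N ≈ 4662

Σ MᵢCᵢ = 0·467 + 467·642 + 1045·901 + 1743·430 + 2013·294 = 0 + 299814 + 941545 + 749490 + 591822 = 2582671
Σ Rᵢ = 0 + 64 + 203 + 160 + 127 = 554
N̂ = 2582671 / 554 ≈ 4661.9 → 4662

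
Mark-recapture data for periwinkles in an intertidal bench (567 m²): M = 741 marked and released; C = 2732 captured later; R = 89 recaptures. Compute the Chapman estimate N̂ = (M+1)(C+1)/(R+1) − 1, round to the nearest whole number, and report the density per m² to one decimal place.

density ≈ 39.7 periwinkles per m²

N̂ = 742·2733/90 − 1 = 2027886/90 − 1 ≈ 22531.1 → 22531
Density = N̂ / area = 22531 / 567 ≈ 39.74 → 39.7 per m²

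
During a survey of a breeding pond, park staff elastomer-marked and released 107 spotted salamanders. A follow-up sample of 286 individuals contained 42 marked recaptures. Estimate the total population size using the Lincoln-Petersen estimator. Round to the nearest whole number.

N ≈ 729

The marked fraction in the recapture sample should equal the marked fraction in the population: 42/286 = 107/N.
N = (107 × 286) / 42 = 30602 / 42 ≈ 728.6 → 729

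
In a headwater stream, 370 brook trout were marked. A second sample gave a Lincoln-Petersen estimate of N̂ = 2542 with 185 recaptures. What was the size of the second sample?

From N = M·C/R: C = N·R / M = 2542·185 / 370 = 470270 / 370 = 1271.

C = 1271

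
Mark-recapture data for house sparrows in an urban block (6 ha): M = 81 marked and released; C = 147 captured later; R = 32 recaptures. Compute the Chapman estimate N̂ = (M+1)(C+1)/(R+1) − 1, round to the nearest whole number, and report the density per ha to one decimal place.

density ≈ 61.2 house sparrows per ha

N̂ = 82·148/33 − 1 = 12136/33 − 1 ≈ 366.8 → 367
Density = N̂ / area = 367 / 6 ≈ 61.17 → 61.2 per ha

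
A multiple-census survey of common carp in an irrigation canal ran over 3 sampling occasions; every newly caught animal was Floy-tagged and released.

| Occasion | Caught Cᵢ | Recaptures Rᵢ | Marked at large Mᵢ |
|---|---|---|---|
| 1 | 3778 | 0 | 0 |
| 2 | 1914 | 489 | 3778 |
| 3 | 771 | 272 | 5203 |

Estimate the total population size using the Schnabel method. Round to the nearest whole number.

Σ MᵢCᵢ = 0·3778 + 3778·1914 + 5203·771 = 0 + 7231092 + 4011513 = 11242605
Σ Rᵢ = 0 + 489 + 272 = 761
N̂ = 11242605 / 761 ≈ 14773.46 → 14773

N ≈ 14,773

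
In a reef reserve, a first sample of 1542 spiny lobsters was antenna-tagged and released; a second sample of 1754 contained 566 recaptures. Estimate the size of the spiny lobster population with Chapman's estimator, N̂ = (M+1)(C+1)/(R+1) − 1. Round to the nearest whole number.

N̂ = (1542+1)(1754+1)/(566+1) − 1 = 1543·1755/567 − 1
= 2707965/567 − 1 ≈ 4776.0 − 1 ≈ 4775.0 → 4775

N ≈ 4775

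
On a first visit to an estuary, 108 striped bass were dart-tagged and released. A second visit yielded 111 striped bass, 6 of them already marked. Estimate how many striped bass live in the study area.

Lincoln-Petersen assumes M/N = R/C, so N = M·C / R.
N = (108 × 111) / 6 = 11988 / 6 = 1998

N = 1998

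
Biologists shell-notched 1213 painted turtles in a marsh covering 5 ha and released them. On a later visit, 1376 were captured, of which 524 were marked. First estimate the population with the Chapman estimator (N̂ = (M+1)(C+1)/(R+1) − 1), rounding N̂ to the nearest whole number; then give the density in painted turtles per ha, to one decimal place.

N̂ = 1214·1377/525 − 1 = 1671678/525 − 1 ≈ 3183.1 → 3183
Density = N̂ / area = 3183 / 5 ≈ 636.60 → 636.6 per ha

density ≈ 636.6 painted turtles per ha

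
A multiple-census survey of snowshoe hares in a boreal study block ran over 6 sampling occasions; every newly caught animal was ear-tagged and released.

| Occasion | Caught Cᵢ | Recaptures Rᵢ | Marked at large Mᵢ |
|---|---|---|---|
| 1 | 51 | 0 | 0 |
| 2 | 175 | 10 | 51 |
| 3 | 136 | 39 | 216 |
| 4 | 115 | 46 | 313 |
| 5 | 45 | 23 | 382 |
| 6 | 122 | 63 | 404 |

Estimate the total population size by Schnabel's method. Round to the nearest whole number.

Σ MᵢCᵢ = 0·51 + 51·175 + 216·136 + 313·115 + 382·45 + 404·122 = 0 + 8925 + 29376 + 35995 + 17190 + 49288 = 140774
Σ Rᵢ = 0 + 10 + 39 + 46 + 23 + 63 = 181
N̂ = 140774 / 181 ≈ 777.8 → 778

N ≈ 778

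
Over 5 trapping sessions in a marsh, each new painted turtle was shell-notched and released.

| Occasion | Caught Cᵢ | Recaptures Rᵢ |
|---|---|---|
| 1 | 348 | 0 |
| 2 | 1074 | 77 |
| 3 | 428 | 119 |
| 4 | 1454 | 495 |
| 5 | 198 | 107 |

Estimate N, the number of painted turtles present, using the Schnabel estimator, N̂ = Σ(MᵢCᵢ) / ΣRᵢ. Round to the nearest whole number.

Marked at large before each occasion: Mᵢ = Σⱼ<ᵢ (Cⱼ − Rⱼ) → M1=0, M2=348, M3=1345, M4=1654, M5=2613
Σ MᵢCᵢ = 0·348 + 348·1074 + 1345·428 + 1654·1454 + 2613·198 = 0 + 373752 + 575660 + 2404916 + 517374 = 3871702
Σ Rᵢ = 0 + 77 + 119 + 495 + 107 = 798
N̂ = 3871702 / 798 ≈ 4851.8 → 4852

N ≈ 4852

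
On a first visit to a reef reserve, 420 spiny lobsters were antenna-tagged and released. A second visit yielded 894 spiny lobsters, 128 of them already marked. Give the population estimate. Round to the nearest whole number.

If marked individuals mix randomly, R/C ≈ M/N, giving N ≈ M·C/R.
N = (420 × 894) / 128 = 375480 / 128 ≈ 2933.4 → 2933

N ≈ 2933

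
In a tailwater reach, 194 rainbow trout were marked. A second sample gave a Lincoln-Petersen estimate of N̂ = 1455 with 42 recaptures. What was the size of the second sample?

From N = M·C/R: C = N·R / M = 1455·42 / 194 = 61110 / 194 = 315.

C = 315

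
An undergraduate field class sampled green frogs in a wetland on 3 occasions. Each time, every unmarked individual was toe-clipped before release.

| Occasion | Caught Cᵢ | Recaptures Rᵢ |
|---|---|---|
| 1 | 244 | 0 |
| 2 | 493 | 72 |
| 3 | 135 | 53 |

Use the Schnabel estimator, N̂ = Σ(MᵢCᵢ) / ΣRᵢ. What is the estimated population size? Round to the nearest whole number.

Marked at large before each occasion: Mᵢ = Σⱼ<ᵢ (Cⱼ − Rⱼ) → M1=0, M2=244, M3=665
Σ MᵢCᵢ = 0·244 + 244·493 + 665·135 = 0 + 120292 + 89775 = 210067
Σ Rᵢ = 0 + 72 + 53 = 125
N̂ = 210067 / 125 ≈ 1680.5 → 1681

N ≈ 1681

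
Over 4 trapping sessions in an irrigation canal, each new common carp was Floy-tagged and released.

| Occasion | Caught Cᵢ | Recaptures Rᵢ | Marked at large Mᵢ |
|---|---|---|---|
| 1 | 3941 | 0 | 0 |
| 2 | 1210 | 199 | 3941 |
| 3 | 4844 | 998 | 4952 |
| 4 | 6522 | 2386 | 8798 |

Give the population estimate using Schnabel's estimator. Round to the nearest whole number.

N ≈ 24,040

Σ MᵢCᵢ = 0·3941 + 3941·1210 + 4952·4844 + 8798·6522 = 0 + 4768610 + 23987488 + 57380556 = 86136654
Σ Rᵢ = 0 + 199 + 998 + 2386 = 3583
N̂ = 86136654 / 3583 ≈ 24040.4 → 24040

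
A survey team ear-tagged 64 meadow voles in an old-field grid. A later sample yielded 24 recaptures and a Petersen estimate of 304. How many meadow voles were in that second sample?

From N = M·C/R: C = N·R / M = 304·24 / 64 = 7296 / 64 = 114.

C = 114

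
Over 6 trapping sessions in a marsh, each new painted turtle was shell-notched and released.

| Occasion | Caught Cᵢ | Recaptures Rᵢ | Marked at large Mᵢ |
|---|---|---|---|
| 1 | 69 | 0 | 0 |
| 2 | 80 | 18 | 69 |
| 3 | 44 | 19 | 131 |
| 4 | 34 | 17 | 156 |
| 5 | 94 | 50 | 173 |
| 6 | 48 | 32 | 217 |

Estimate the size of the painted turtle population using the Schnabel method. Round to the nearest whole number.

N ≈ 318

Σ MᵢCᵢ = 0·69 + 69·80 + 131·44 + 156·34 + 173·94 + 217·48 = 0 + 5520 + 5764 + 5304 + 16262 + 10416 = 43266
Σ Rᵢ = 0 + 18 + 19 + 17 + 50 + 32 = 136
N̂ = 43266 / 136 ≈ 318.1 → 318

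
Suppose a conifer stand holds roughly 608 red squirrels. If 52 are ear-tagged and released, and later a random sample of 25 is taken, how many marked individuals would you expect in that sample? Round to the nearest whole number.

The marked fraction of the population is 52/608, so in a sample of 25 expect C·(M/N) marked.
E[R] = 52 × 25 / 608 = 1300 / 608 ≈ 2.1 → 2

expected recaptures ≈ 2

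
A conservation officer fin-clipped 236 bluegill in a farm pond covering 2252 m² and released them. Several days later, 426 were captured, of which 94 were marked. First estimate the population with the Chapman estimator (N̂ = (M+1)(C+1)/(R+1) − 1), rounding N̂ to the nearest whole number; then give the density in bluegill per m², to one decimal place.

N̂ = 237·427/95 − 1 = 101199/95 − 1 ≈ 1064.3 → 1064
Density = N̂ / area = 1064 / 2252 ≈ 0.47 → 0.5 per m²

density ≈ 0.5 bluegill per m²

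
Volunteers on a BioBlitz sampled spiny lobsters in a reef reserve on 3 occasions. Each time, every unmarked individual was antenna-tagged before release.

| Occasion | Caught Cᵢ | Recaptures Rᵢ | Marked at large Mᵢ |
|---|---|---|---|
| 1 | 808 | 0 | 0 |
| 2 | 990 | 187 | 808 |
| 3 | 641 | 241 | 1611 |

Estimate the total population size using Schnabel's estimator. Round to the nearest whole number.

N ≈ 4282

Σ MᵢCᵢ = 0·808 + 808·990 + 1611·641 = 0 + 799920 + 1032651 = 1832571
Σ Rᵢ = 0 + 187 + 241 = 428
N̂ = 1832571 / 428 ≈ 4281.7 → 4282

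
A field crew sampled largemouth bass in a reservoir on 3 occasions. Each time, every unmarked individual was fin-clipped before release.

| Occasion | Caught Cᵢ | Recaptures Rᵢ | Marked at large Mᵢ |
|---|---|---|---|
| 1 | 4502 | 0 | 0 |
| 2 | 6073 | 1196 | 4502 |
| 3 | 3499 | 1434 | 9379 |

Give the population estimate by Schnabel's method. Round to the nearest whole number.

Σ MᵢCᵢ = 0·4502 + 4502·6073 + 9379·3499 = 0 + 27340646 + 32817121 = 60157767
Σ Rᵢ = 0 + 1196 + 1434 = 2630
N̂ = 60157767 / 2630 ≈ 22873.7 → 22874

N ≈ 22,874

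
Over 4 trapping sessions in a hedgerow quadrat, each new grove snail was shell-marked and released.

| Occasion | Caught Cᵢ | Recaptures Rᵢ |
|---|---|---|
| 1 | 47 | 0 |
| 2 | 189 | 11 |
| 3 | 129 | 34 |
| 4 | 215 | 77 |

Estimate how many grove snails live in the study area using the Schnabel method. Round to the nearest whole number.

N ≈ 875

Marked at large before each occasion: Mᵢ = Σⱼ<ᵢ (Cⱼ − Rⱼ) → M1=0, M2=47, M3=225, M4=320
Σ MᵢCᵢ = 0·47 + 47·189 + 225·129 + 320·215 = 0 + 8883 + 29025 + 68800 = 106708
Σ Rᵢ = 0 + 11 + 34 + 77 = 122
N̂ = 106708 / 122 ≈ 874.7 → 875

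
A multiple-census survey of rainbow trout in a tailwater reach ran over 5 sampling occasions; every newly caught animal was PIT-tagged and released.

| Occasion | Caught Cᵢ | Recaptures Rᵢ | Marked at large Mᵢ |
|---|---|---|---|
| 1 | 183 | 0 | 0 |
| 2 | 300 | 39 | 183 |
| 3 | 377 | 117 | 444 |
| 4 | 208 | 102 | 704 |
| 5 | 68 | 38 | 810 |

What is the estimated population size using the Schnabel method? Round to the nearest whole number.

N ≈ 1432

Σ MᵢCᵢ = 0·183 + 183·300 + 444·377 + 704·208 + 810·68 = 0 + 54900 + 167388 + 146432 + 55080 = 423800
Σ Rᵢ = 0 + 39 + 117 + 102 + 38 = 296
N̂ = 423800 / 296 ≈ 1431.8 → 1432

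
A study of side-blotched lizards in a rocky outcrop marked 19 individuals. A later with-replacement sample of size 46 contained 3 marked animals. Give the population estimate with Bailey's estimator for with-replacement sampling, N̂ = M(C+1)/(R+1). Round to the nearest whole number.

N ≈ 223

N̂ = 19·(46+1)/(3+1) = 19·47/4 = 893/4 ≈ 223.2 → 223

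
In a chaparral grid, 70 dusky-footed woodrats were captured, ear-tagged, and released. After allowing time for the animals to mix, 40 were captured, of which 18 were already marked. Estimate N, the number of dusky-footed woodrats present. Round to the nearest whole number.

Lincoln-Petersen assumes M/N = R/C, so N = M·C / R.
N = (70 × 40) / 18 = 2800 / 18 ≈ 155.6 → 156

N ≈ 156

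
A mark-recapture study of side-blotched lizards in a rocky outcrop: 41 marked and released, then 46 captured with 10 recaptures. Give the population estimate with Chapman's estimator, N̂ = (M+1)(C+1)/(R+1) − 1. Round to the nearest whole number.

N̂ = (41+1)(46+1)/(10+1) − 1 = 42·47/11 − 1
= 1974/11 − 1 ≈ 179.45 − 1 ≈ 178.45 → 178

N ≈ 178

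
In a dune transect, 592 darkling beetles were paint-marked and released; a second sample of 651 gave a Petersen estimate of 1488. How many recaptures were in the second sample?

R = 259

From N = M·C/R: R = M·C / N = 592·651 / 1488 = 385392 / 1488 = 259.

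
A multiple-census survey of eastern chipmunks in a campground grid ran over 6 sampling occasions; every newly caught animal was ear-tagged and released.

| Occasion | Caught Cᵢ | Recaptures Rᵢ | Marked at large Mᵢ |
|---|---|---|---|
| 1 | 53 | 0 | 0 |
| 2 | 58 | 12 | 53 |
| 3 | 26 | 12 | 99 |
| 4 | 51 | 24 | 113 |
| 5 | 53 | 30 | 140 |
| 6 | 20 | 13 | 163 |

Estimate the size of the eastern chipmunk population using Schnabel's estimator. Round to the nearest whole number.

Σ MᵢCᵢ = 0·53 + 53·58 + 99·26 + 113·51 + 140·53 + 163·20 = 0 + 3074 + 2574 + 5763 + 7420 + 3260 = 22091
Σ Rᵢ = 0 + 12 + 12 + 24 + 30 + 13 = 91
N̂ = 22091 / 91 ≈ 242.8 → 243

N ≈ 243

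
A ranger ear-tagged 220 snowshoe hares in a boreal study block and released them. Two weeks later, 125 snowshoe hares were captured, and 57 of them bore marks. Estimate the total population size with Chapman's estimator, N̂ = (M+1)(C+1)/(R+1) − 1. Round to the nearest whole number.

N̂ = (220+1)(125+1)/(57+1) − 1 = 221·126/58 − 1
= 27846/58 − 1 ≈ 480.1 − 1 ≈ 479.1 → 479

N ≈ 479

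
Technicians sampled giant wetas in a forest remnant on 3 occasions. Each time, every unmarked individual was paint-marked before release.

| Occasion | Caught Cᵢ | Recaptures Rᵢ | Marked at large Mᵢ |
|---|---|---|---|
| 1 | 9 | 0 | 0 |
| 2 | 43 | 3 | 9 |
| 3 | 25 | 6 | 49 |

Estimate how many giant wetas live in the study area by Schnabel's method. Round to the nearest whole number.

N ≈ 179

Σ MᵢCᵢ = 0·9 + 9·43 + 49·25 = 0 + 387 + 1225 = 1612
Σ Rᵢ = 0 + 3 + 6 = 9
N̂ = 1612 / 9 ≈ 179.1 → 179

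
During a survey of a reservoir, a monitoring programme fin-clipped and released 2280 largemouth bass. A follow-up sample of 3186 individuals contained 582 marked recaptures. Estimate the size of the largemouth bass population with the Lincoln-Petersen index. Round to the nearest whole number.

N = (2280 × 3186) / 582 = 7264080 / 582 ≈ 12481.2 → 12481

N ≈ 12,481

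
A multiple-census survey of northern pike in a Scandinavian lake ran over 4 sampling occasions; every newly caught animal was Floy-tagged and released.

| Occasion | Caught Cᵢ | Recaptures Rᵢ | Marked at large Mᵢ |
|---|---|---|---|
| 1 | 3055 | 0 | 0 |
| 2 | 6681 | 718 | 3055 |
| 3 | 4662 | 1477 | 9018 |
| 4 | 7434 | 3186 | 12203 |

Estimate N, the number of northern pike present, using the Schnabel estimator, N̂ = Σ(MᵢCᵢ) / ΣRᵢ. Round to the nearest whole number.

Σ MᵢCᵢ = 0·3055 + 3055·6681 + 9018·4662 + 12203·7434 = 0 + 20410455 + 42041916 + 90717102 = 153169473
Σ Rᵢ = 0 + 718 + 1477 + 3186 = 5381
N̂ = 153169473 / 5381 ≈ 28464.9 → 28465

N ≈ 28,465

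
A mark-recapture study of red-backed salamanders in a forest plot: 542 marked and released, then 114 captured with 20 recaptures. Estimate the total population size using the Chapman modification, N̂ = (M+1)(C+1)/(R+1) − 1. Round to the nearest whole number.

N ≈ 2973

N̂ = (542+1)(114+1)/(20+1) − 1 = 543·115/21 − 1
= 62445/21 − 1 ≈ 2973.6 − 1 ≈ 2972.6 → 2973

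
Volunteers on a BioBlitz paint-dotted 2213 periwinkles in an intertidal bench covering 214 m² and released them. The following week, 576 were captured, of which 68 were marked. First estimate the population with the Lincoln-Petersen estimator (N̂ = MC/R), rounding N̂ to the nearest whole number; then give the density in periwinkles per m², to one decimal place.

density ≈ 87.6 periwinkles per m²

N̂ = 2213·576/68 = 1274688/68 ≈ 18745.4 → 18745
Density = N̂ / area = 18745 / 214 ≈ 87.59 → 87.6 per m²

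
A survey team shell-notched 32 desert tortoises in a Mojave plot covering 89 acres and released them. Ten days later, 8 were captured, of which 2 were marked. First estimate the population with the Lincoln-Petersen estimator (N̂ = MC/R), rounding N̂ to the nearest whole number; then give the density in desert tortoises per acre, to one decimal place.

N̂ = 32·8/2 = 256/2 = 128
Density = N̂ / area = 128 / 89 ≈ 1.44 → 1.4 per acre

density ≈ 1.4 desert tortoises per acre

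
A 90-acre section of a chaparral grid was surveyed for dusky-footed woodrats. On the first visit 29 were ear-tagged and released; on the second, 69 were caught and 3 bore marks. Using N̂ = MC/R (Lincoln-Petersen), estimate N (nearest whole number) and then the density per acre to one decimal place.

density ≈ 7.4 dusky-footed woodrats per acre

N̂ = 29·69/3 = 2001/3 = 667
Density = N̂ / area = 667 / 90 ≈ 7.41 → 7.4 per acre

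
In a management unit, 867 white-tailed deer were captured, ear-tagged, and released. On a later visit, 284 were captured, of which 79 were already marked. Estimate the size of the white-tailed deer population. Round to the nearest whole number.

N ≈ 3117

N = (867 × 284) / 79 = 246228 / 79 ≈ 3116.8 → 3117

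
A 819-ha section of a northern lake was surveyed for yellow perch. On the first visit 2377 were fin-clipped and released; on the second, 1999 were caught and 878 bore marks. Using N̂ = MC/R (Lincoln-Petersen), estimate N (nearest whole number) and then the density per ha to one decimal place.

density ≈ 6.6 yellow perch per ha

N̂ = 2377·1999/878 = 4751623/878 ≈ 5411.9 → 5412
Density = N̂ / area = 5412 / 819 ≈ 6.61 → 6.6 per ha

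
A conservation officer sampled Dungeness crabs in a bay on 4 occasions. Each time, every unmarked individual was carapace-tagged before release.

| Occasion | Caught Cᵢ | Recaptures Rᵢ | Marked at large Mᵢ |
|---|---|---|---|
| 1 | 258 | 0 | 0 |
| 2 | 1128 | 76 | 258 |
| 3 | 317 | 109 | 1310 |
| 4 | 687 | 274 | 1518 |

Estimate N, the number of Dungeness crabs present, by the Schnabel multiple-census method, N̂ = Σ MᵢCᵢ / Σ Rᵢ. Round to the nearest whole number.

N ≈ 3811

Σ MᵢCᵢ = 0·258 + 258·1128 + 1310·317 + 1518·687 = 0 + 291024 + 415270 + 1042866 = 1749160
Σ Rᵢ = 0 + 76 + 109 + 274 = 459
N̂ = 1749160 / 459 ≈ 3810.8 → 3811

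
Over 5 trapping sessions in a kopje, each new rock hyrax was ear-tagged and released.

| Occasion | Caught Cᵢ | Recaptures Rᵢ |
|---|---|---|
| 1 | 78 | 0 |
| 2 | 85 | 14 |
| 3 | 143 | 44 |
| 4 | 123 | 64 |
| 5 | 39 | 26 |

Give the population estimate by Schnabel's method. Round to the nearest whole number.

N ≈ 476

Marked at large before each occasion: Mᵢ = Σⱼ<ᵢ (Cⱼ − Rⱼ) → M1=0, M2=78, M3=149, M4=248, M5=307
Σ MᵢCᵢ = 0·78 + 78·85 + 149·143 + 248·123 + 307·39 = 0 + 6630 + 21307 + 30504 + 11973 = 70414
Σ Rᵢ = 0 + 14 + 44 + 64 + 26 = 148
N̂ = 70414 / 148 ≈ 475.8 → 476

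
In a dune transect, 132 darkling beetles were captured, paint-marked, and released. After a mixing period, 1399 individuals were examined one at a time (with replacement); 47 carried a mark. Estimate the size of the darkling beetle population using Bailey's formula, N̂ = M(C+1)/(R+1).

N̂ = 132·(1399+1)/(47+1) = 132·1400/48 = 184800/48 = 3850

N = 3850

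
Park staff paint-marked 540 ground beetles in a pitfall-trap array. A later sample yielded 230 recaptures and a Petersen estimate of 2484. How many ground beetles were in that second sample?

From N = M·C/R: C = N·R / M = 2484·230 / 540 = 571320 / 540 = 1058.

C = 1058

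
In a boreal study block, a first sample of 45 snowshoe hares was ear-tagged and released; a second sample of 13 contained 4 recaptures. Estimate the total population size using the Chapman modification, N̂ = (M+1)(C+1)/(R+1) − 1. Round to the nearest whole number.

N ≈ 128

N̂ = (45+1)(13+1)/(4+1) − 1 = 46·14/5 − 1
= 644/5 − 1 ≈ 128.8 − 1 ≈ 127.8 → 128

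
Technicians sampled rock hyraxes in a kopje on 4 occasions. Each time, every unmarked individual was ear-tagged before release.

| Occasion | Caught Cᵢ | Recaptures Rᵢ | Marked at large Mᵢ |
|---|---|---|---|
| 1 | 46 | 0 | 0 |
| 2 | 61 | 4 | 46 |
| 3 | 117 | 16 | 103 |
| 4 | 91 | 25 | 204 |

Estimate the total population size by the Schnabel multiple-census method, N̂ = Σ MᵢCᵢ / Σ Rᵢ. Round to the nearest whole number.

Σ MᵢCᵢ = 0·46 + 46·61 + 103·117 + 204·91 = 0 + 2806 + 12051 + 18564 = 33421
Σ Rᵢ = 0 + 4 + 16 + 25 = 45
N̂ = 33421 / 45 ≈ 742.7 → 743

N ≈ 743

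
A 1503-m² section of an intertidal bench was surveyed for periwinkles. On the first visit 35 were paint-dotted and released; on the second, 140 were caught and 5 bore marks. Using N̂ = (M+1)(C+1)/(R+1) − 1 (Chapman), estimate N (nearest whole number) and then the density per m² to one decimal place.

density ≈ 0.6 periwinkles per m²

N̂ = 36·141/6 − 1 = 5076/6 − 1 = 845
Density = N̂ / area = 845 / 1503 ≈ 0.56 → 0.6 per m²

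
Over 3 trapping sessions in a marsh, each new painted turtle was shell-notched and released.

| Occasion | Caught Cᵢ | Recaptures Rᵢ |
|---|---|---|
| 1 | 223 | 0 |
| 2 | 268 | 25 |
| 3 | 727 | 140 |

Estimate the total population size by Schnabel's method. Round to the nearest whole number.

N ≈ 2415

Marked at large before each occasion: Mᵢ = Σⱼ<ᵢ (Cⱼ − Rⱼ) → M1=0, M2=223, M3=466
Σ MᵢCᵢ = 0·223 + 223·268 + 466·727 = 0 + 59764 + 338782 = 398546
Σ Rᵢ = 0 + 25 + 140 = 165
N̂ = 398546 / 165 ≈ 2415.4 → 2415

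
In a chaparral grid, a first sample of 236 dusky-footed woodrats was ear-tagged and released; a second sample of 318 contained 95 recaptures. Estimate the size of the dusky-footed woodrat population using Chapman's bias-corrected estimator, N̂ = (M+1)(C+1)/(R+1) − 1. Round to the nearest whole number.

N̂ = (236+1)(318+1)/(95+1) − 1 = 237·319/96 − 1
= 75603/96 − 1 ≈ 787.5 − 1 ≈ 786.5 → 787

N ≈ 787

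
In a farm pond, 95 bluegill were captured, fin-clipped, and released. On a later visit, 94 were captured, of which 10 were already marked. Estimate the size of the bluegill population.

N = (95 × 94) / 10 = 8930 / 10 = 893

N = 893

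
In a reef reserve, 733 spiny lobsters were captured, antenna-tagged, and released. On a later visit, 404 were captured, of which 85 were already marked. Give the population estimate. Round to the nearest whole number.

N ≈ 3484

The marked fraction in the recapture sample should equal the marked fraction in the population: 85/404 = 733/N.
N = (733 × 404) / 85 = 296132 / 85 ≈ 3483.9 → 3484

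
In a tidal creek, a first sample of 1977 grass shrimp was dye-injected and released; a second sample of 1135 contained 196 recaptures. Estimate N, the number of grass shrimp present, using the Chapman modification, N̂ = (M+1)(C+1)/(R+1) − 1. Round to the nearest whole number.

N ≈ 11,405

N̂ = (1977+1)(1135+1)/(196+1) − 1 = 1978·1136/197 − 1
= 2247008/197 − 1 ≈ 11406.1 − 1 ≈ 11405.1 → 11405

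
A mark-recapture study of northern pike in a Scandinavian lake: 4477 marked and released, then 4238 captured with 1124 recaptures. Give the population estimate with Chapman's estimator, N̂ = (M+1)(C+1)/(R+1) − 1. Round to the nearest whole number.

N̂ = (4477+1)(4238+1)/(1124+1) − 1 = 4478·4239/1125 − 1
= 18982242/1125 − 1 ≈ 16873.1 − 1 ≈ 16872.1 → 16872

N ≈ 16,872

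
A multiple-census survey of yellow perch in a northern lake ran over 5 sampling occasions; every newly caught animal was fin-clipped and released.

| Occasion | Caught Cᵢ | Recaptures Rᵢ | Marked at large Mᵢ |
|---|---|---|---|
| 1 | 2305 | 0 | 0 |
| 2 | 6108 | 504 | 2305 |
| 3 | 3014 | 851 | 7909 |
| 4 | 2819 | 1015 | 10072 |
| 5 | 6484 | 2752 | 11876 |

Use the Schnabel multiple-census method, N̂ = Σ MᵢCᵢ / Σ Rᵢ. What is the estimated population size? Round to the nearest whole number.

N ≈ 27,980

Σ MᵢCᵢ = 0·2305 + 2305·6108 + 7909·3014 + 10072·2819 + 11876·6484 = 0 + 14078940 + 23837726 + 28392968 + 77003984 = 143313618
Σ Rᵢ = 0 + 504 + 851 + 1015 + 2752 = 5122
N̂ = 143313618 / 5122 ≈ 27980.0 → 27980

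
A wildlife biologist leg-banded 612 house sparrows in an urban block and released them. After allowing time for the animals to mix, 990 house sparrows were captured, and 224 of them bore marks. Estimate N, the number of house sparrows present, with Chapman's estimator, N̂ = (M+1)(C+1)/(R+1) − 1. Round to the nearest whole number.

N ≈ 2699

N̂ = (612+1)(990+1)/(224+1) − 1 = 613·991/225 − 1
= 607483/225 − 1 ≈ 2699.9 − 1 ≈ 2698.9 → 2699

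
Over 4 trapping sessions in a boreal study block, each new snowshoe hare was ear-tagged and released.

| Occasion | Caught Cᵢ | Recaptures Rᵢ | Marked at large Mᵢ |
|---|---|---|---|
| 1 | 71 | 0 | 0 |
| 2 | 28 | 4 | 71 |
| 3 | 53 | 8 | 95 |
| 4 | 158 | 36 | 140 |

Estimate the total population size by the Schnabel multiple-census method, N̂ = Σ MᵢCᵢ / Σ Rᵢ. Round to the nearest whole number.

N ≈ 607

Σ MᵢCᵢ = 0·71 + 71·28 + 95·53 + 140·158 = 0 + 1988 + 5035 + 22120 = 29143
Σ Rᵢ = 0 + 4 + 8 + 36 = 48
N̂ = 29143 / 48 ≈ 607.1 → 607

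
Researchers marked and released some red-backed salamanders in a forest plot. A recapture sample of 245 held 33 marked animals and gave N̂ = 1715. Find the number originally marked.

M = 231

From N = M·C/R: M = N·R / C = 1715·33 / 245 = 56595 / 245 = 231.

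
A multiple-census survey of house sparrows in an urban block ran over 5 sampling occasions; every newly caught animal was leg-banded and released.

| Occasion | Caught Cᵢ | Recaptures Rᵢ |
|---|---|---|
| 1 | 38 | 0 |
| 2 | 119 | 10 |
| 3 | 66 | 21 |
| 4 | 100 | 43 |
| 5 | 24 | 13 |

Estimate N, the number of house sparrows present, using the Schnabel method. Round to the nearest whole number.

N ≈ 453

Marked at large before each occasion: Mᵢ = Σⱼ<ᵢ (Cⱼ − Rⱼ) → M1=0, M2=38, M3=147, M4=192, M5=249
Σ MᵢCᵢ = 0·38 + 38·119 + 147·66 + 192·100 + 249·24 = 0 + 4522 + 9702 + 19200 + 5976 = 39400
Σ Rᵢ = 0 + 10 + 21 + 43 + 13 = 87
N̂ = 39400 / 87 ≈ 452.9 → 453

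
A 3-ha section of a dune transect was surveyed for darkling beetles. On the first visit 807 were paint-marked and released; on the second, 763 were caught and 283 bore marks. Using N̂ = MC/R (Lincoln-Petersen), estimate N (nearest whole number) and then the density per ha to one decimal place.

density ≈ 725.3 darkling beetles per ha

N̂ = 807·763/283 = 615741/283 ≈ 2175.8 → 2176
Density = N̂ / area = 2176 / 3 ≈ 725.33 → 725.3 per ha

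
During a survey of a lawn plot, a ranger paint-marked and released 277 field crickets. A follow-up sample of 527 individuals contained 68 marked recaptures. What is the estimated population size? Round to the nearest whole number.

N ≈ 2147

N = (277 × 527) / 68 = 145979 / 68 ≈ 2146.8 → 2147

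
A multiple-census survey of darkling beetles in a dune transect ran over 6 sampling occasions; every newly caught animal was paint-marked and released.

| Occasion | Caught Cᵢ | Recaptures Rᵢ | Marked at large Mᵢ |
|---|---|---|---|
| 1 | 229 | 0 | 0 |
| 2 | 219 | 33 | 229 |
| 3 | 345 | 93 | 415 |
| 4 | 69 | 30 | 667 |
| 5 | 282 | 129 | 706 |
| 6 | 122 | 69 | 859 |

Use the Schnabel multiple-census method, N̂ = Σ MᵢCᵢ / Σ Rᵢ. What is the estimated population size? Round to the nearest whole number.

N ≈ 1535

Σ MᵢCᵢ = 0·229 + 229·219 + 415·345 + 667·69 + 706·282 + 859·122 = 0 + 50151 + 143175 + 46023 + 199092 + 104798 = 543239
Σ Rᵢ = 0 + 33 + 93 + 30 + 129 + 69 = 354
N̂ = 543239 / 354 ≈ 1534.6 → 1535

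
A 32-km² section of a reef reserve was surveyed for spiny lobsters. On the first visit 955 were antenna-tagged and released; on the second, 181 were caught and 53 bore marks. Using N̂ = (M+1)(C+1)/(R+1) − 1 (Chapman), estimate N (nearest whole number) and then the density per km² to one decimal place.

density ≈ 100.7 spiny lobsters per km²

N̂ = 956·182/54 − 1 = 173992/54 − 1 ≈ 3221.1 → 3221
Density = N̂ / area = 3221 / 32 ≈ 100.66 → 100.7 per km²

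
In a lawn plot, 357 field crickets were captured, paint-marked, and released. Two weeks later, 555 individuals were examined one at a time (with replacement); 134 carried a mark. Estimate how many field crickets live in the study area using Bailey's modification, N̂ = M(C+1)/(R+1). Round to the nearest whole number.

N̂ = 357·(555+1)/(134+1) = 357·556/135 = 198492/135 ≈ 1470.3 → 1470

N ≈ 1470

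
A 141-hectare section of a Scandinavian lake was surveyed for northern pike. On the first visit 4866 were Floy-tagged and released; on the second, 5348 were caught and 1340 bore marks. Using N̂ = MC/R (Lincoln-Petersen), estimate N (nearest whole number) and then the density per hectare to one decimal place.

N̂ = 4866·5348/1340 = 26023368/1340 ≈ 19420.4 → 19420
Density = N̂ / area = 19420 / 141 ≈ 137.73 → 137.7 per hectare

density ≈ 137.7 northern pike per hectare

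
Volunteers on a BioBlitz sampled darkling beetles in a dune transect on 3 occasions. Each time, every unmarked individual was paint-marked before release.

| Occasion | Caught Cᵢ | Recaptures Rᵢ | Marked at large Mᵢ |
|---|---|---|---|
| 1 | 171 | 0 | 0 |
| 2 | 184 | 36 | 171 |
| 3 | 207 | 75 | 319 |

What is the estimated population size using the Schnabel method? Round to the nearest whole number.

N ≈ 878

Σ MᵢCᵢ = 0·171 + 171·184 + 319·207 = 0 + 31464 + 66033 = 97497
Σ Rᵢ = 0 + 36 + 75 = 111
N̂ = 97497 / 111 ≈ 878.4 → 878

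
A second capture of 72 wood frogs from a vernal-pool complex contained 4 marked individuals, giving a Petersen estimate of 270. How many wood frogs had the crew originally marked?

M = 15

From N = M·C/R: M = N·R / C = 270·4 / 72 = 1080 / 72 = 15.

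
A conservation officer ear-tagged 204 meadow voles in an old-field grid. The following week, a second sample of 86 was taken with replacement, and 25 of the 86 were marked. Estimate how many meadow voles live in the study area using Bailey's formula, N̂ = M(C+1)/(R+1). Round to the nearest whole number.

N̂ = 204·(86+1)/(25+1) = 204·87/26 = 17748/26 ≈ 682.6 → 683

N ≈ 683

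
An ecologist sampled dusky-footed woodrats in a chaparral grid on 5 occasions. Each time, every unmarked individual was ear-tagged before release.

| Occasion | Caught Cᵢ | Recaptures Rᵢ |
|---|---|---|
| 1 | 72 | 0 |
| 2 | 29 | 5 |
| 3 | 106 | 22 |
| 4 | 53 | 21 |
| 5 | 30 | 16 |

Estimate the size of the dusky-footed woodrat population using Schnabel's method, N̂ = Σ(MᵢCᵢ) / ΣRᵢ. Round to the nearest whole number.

Marked at large before each occasion: Mᵢ = Σⱼ<ᵢ (Cⱼ − Rⱼ) → M1=0, M2=72, M3=96, M4=180, M5=212
Σ MᵢCᵢ = 0·72 + 72·29 + 96·106 + 180·53 + 212·30 = 0 + 2088 + 10176 + 9540 + 6360 = 28164
Σ Rᵢ = 0 + 5 + 22 + 21 + 16 = 64
N̂ = 28164 / 64 ≈ 440.1 → 440

N ≈ 440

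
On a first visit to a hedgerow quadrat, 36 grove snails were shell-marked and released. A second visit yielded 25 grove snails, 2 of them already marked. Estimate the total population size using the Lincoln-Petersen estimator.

N = 450

N = (36 × 25) / 2 = 900 / 2 = 450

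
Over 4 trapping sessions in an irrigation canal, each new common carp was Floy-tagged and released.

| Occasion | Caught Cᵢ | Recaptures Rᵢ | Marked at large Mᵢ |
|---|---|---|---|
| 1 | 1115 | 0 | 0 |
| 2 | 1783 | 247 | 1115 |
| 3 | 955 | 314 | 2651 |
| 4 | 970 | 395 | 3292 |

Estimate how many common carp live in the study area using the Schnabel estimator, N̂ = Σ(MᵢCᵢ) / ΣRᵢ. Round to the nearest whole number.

N ≈ 8068

Σ MᵢCᵢ = 0·1115 + 1115·1783 + 2651·955 + 3292·970 = 0 + 1988045 + 2531705 + 3193240 = 7712990
Σ Rᵢ = 0 + 247 + 314 + 395 = 956
N̂ = 7712990 / 956 ≈ 8068.0 → 8068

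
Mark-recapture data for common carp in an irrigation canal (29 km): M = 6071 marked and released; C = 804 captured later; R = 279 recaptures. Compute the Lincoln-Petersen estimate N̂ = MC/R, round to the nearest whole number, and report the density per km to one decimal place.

N̂ = 6071·804/279 = 4881084/279 ≈ 17494.9 → 17495
Density = N̂ / area = 17495 / 29 ≈ 603.28 → 603.3 per km

density ≈ 603.3 common carp per km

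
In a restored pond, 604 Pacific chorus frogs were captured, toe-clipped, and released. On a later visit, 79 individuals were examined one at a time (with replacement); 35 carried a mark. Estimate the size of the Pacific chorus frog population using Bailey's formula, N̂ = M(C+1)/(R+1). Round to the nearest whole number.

N ≈ 1342

N̂ = 604·(79+1)/(35+1) = 604·80/36 = 48320/36 ≈ 1342.2 → 1342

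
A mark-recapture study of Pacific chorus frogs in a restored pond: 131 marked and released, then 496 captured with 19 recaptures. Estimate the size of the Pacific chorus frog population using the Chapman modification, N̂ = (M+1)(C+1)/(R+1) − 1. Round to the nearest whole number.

N̂ = (131+1)(496+1)/(19+1) − 1 = 132·497/20 − 1
= 65604/20 − 1 ≈ 3280.2 − 1 ≈ 3279.2 → 3279

N ≈ 3279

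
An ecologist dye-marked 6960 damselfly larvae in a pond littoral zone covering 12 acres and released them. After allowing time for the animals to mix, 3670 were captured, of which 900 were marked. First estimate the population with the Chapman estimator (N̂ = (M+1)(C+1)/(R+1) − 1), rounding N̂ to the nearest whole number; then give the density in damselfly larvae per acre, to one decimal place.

N̂ = 6961·3671/901 − 1 = 25553831/901 − 1 ≈ 28360.6 → 28361
Density = N̂ / area = 28361 / 12 ≈ 2363.42 → 2363.4 per acre

density ≈ 2363.4 damselfly larvae per acre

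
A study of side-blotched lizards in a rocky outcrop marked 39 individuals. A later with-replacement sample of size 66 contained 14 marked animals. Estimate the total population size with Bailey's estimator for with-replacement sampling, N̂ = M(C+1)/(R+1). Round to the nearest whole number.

N ≈ 174

N̂ = 39·(66+1)/(14+1) = 39·67/15 = 2613/15 ≈ 174.2 → 174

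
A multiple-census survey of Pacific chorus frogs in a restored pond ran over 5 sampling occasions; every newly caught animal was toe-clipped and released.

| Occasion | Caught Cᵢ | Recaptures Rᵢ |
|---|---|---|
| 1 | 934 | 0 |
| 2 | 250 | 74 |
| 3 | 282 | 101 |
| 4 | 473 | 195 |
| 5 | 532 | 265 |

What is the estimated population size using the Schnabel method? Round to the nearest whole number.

N ≈ 3137

Marked at large before each occasion: Mᵢ = Σⱼ<ᵢ (Cⱼ − Rⱼ) → M1=0, M2=934, M3=1110, M4=1291, M5=1569
Σ MᵢCᵢ = 0·934 + 934·250 + 1110·282 + 1291·473 + 1569·532 = 0 + 233500 + 313020 + 610643 + 834708 = 1991871
Σ Rᵢ = 0 + 74 + 101 + 195 + 265 = 635
N̂ = 1991871 / 635 ≈ 3136.8 → 3137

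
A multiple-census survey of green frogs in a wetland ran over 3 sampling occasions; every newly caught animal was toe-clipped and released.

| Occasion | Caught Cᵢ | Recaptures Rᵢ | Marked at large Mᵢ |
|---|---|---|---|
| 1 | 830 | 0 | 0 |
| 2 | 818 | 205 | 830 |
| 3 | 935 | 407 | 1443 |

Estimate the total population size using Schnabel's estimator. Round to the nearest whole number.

Σ MᵢCᵢ = 0·830 + 830·818 + 1443·935 = 0 + 678940 + 1349205 = 2028145
Σ Rᵢ = 0 + 205 + 407 = 612
N̂ = 2028145 / 612 ≈ 3314.0 → 3314

N ≈ 3314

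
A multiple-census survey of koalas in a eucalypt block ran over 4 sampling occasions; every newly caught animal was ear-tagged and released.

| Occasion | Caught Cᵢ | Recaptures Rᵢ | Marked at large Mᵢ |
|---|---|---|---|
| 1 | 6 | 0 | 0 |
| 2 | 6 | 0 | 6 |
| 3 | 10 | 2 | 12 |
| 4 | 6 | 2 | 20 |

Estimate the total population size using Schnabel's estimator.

N = 69

Σ MᵢCᵢ = 0·6 + 6·6 + 12·10 + 20·6 = 0 + 36 + 120 + 120 = 276
Σ Rᵢ = 0 + 0 + 2 + 2 = 4
N̂ = 276 / 4 = 69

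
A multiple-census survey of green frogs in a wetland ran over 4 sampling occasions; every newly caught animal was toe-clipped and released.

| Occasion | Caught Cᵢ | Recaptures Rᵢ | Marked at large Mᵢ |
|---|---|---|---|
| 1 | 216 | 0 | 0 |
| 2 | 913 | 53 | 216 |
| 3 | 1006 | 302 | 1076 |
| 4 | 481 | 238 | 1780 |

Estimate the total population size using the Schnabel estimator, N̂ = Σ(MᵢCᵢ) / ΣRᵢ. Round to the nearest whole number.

N ≈ 3602

Σ MᵢCᵢ = 0·216 + 216·913 + 1076·1006 + 1780·481 = 0 + 197208 + 1082456 + 856180 = 2135844
Σ Rᵢ = 0 + 53 + 302 + 238 = 593
N̂ = 2135844 / 593 ≈ 3601.8 → 3602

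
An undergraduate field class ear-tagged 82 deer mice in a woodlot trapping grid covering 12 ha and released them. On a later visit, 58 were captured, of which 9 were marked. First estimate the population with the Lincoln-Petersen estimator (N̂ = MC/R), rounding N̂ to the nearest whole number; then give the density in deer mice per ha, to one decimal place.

N̂ = 82·58/9 = 4756/9 ≈ 528.4 → 528
Density = N̂ / area = 528 / 12 = 44.0 per ha

density ≈ 44.0 deer mice per ha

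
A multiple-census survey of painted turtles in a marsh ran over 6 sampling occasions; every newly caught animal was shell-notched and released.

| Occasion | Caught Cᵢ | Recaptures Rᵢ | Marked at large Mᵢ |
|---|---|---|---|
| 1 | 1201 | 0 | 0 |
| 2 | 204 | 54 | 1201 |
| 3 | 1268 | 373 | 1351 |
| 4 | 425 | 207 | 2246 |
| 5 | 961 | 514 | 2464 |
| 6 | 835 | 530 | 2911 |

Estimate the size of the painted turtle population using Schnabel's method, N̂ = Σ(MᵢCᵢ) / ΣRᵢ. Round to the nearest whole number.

Σ MᵢCᵢ = 0·1201 + 1201·204 + 1351·1268 + 2246·425 + 2464·961 + 2911·835 = 0 + 245004 + 1713068 + 954550 + 2367904 + 2430685 = 7711211
Σ Rᵢ = 0 + 54 + 373 + 207 + 514 + 530 = 1678
N̂ = 7711211 / 1678 ≈ 4595.48 → 4595

N ≈ 4595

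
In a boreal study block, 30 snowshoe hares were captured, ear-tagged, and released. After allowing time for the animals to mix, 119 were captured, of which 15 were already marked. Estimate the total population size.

N = 238

Lincoln-Petersen assumes M/N = R/C, so N = M·C / R.
N = (30 × 119) / 15 = 3570 / 15 = 238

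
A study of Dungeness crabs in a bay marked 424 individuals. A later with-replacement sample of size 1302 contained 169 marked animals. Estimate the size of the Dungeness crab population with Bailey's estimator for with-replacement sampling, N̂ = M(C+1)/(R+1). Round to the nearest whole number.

N̂ = 424·(1302+1)/(169+1) = 424·1303/170 = 552472/170 ≈ 3249.8 → 3250

N ≈ 3250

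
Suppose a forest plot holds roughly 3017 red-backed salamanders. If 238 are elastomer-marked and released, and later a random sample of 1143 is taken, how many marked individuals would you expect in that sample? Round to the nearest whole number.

The marked fraction of the population is 238/3017, so in a sample of 1143 expect C·(M/N) marked.
E[R] = 238 × 1143 / 3017 = 272034 / 3017 ≈ 90.2 → 90

expected recaptures ≈ 90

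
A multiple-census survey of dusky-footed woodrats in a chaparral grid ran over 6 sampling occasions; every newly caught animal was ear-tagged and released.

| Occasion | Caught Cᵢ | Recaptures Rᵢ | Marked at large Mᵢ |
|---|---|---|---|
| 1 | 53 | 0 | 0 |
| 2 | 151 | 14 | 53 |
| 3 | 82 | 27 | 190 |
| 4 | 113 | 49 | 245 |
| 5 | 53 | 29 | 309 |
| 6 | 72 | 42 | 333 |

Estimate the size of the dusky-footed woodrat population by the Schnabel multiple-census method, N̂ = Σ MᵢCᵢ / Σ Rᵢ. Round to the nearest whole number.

N ≈ 569

Σ MᵢCᵢ = 0·53 + 53·151 + 190·82 + 245·113 + 309·53 + 333·72 = 0 + 8003 + 15580 + 27685 + 16377 + 23976 = 91621
Σ Rᵢ = 0 + 14 + 27 + 49 + 29 + 42 = 161
N̂ = 91621 / 161 ≈ 569.1 → 569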